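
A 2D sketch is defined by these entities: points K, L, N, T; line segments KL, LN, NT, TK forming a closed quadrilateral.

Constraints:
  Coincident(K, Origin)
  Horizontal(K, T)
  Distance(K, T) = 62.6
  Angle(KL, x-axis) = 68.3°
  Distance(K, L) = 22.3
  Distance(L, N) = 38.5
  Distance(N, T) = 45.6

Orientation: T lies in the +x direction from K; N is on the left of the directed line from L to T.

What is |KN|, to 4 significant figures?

57.79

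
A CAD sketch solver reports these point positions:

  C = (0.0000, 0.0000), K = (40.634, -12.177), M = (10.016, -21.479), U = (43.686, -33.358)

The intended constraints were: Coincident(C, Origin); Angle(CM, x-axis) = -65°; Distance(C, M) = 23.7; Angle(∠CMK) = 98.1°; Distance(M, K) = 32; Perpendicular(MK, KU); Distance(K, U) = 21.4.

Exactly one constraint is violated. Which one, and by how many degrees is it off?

Perpendicular(MK, KU) — off by 8.70°.

C = (0.00, 0.00) ✓; CM at -65.00° ✓; |CM| = 23.70 ✓; ∠CMK = 98.10° ✓; |MK| = 32.00 ✓; ∠(MK, KU) = 98.70° ✗; |KU| = 21.40 ✓.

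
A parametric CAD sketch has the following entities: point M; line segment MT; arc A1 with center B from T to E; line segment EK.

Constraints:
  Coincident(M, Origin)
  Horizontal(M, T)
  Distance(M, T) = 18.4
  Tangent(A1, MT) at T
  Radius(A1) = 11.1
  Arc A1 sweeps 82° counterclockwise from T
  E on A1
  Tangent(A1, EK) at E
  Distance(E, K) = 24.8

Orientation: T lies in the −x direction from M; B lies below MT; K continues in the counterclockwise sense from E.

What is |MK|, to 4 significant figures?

47.35

M is at the origin; M and T share the same y with |MT| = 18.4 and T on the −x side, so T = (-18.40, 0.000). Tangency of A1 to MT means the radius BT is perpendicular to MT, so B = T + (0, -11.1) = (-18.40, -11.10). On A1, T sits at bearing 90° from B; an 82° counterclockwise sweep puts E at bearing 172°, so E = B + 11.1·(cos 172°, sin 172°) = (-29.39, -9.555). A1 meets EK tangentially, so BE is at right angles to EK, so EK runs along (−sin 172°, cos 172°); with |EK| = 24.8, K = (-32.84, -34.11). Then |MK| = |K − M| = 47.35.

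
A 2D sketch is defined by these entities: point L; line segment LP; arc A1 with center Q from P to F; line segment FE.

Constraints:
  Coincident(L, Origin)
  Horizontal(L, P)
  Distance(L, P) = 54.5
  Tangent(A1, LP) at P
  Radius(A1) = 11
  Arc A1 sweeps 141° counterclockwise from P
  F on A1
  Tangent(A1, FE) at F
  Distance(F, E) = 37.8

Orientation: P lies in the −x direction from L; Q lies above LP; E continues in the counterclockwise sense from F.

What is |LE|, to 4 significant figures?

88.32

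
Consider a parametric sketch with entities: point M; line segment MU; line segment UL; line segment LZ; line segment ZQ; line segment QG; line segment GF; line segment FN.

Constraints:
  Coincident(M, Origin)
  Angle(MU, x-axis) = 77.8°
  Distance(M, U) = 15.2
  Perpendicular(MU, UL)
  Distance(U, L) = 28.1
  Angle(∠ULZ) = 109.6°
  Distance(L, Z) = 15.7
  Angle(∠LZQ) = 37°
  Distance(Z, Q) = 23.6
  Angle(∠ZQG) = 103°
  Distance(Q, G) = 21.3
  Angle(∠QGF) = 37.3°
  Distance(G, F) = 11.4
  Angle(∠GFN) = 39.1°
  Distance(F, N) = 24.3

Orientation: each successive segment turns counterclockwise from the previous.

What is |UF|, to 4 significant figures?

25.46

M is at the origin; MU runs at 77.8° with length 15.2, so U = (3.212, 14.86). The perpendicularity gives UL at right angles to MU, so UL runs at 167.8°; with |UL| = 28.1, L = (-24.25, 20.79). ∠ULZ = 109.6° gives LZ at -121.8° from the x-axis; with |LZ| = 15.7, Z = (-32.53, 7.452). ∠LZQ = 37.0° gives ZQ at 21.20° from the x-axis; with |ZQ| = 23.6, Q = (-10.52, 15.99). ∠ZQG = 103.0° gives QG at 98.20° from the x-axis; with |QG| = 21.3, G = (-13.56, 37.07). ∠QGF = 37.3° gives GF at -119.1° from the x-axis; with |GF| = 11.4, F = (-19.11, 27.11). Then |UF| = |F − U| = 25.46.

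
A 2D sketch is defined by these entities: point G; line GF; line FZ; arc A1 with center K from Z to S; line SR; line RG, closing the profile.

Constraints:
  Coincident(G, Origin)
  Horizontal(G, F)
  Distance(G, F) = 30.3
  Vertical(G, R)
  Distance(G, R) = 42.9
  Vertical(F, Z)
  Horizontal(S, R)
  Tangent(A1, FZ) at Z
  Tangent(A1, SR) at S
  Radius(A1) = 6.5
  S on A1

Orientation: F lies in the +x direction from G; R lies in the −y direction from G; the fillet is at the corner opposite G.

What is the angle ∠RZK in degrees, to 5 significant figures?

12.108°

G is at the origin; G and F share the same y with |GF| = 30.3 and F on the +x side, so F = (30.300, 0.0000). G and R share the same x with |GR| = 42.9 and R on the −y side, so R = (0.0000, -42.900). The virtual corner opposite G is at (30.300, -42.900). Since A1 is tangent to FZ there, KZ ⟂ FZ and tangency of A1 to SR means the radius KS is perpendicular to SR, with radius 6.5, so the center K sits 6.5 in from both sides at K = (23.800, -36.400). That places the tangent points at Z = (30.300, -36.400) on FZ and S = (23.800, -42.900) on SR. Then cos ∠RZK = ZR·ZK / (|ZR||ZK|), giving 12.108°.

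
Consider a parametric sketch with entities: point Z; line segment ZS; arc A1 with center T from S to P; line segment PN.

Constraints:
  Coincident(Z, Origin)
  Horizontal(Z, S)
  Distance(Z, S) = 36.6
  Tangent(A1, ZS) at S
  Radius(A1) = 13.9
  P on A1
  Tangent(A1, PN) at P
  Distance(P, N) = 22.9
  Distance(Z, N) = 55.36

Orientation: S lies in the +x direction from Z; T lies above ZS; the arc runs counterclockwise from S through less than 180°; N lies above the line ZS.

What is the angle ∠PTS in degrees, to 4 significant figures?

119.2°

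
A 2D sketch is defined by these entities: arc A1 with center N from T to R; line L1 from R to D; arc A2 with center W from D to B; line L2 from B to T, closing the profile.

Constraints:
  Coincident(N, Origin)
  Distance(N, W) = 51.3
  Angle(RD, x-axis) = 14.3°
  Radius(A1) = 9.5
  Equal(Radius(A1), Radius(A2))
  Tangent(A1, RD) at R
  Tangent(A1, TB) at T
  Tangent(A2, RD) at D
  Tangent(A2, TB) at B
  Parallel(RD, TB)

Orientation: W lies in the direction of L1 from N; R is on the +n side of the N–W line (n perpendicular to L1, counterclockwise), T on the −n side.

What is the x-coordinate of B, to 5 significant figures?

52.057

Tangency of A1 to both parallel lines with radius 9.5 puts R and T at N ± 9.5·n: R = (-2.3465, 9.2056), T = (2.3465, -9.2056). Equal radii place D and B the same way about W: D = W + 9.5·n = (47.364, 21.877), B = W − 9.5·n = (52.057, 3.4654). So B.x = 52.057.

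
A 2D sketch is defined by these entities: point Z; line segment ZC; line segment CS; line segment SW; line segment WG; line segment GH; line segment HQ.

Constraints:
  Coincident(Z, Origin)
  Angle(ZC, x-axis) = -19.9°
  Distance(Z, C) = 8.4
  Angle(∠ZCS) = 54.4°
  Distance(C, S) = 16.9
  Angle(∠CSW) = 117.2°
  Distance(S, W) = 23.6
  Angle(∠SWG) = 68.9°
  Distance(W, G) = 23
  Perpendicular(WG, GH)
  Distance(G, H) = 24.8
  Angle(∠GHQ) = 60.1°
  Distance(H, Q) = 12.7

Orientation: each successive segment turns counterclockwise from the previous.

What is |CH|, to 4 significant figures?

2.503

Z is at the origin; ZC runs at -19.9° with length 8.4, so C = (7.898, -2.859). ∠ZCS = 54.4° gives CS at 105.7° from the x-axis; with |CS| = 16.9, S = (3.325, 13.41). ∠CSW = 117.2° gives SW at 168.5° from the x-axis; with |SW| = 23.6, W = (-19.80, 18.12). ∠SWG = 68.9° gives WG at -80.40° from the x-axis; with |WG| = 23.0, G = (-15.97, -4.563). The perpendicularity gives GH at right angles to WG, so GH runs at 9.600°; with |GH| = 24.8, H = (8.487, -0.4267). Then |CH| = |H − C| = 2.503.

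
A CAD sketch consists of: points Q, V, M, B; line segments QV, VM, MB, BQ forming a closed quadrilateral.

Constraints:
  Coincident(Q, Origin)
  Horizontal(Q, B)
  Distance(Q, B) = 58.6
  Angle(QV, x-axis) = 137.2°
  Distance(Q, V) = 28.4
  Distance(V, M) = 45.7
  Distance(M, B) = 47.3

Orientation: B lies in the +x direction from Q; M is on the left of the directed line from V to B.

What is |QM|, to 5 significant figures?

39.061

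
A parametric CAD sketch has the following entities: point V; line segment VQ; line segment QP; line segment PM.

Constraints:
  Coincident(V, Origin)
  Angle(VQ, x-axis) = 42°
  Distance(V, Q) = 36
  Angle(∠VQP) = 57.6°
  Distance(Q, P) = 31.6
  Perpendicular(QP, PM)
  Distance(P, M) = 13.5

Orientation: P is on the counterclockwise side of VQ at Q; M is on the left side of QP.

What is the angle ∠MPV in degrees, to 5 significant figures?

22.048°

∠VQP = 57.6°, so QP runs at 42.0° + (180° − 57.6°) = 164.40° from the x-axis; with |QP| = 31.6, P = Q + 31.6·(cos 164.40°, sin 164.40°) = (-3.6827, 32.587). QP ⟂ PM; with |PM| = 13.5 on the left of QP, M = P + 13.5·(-0.26892, -0.96316) = (-7.3131, 19.584). Then cos ∠MPV = PM·PV / (|PM||PV|), giving 22.048°.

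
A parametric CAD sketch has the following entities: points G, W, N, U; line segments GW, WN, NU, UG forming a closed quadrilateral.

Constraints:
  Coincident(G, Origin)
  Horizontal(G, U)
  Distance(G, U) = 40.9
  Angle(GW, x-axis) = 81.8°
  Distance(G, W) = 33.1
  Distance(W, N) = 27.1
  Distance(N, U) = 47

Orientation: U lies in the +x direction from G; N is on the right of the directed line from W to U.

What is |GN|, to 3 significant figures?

9.41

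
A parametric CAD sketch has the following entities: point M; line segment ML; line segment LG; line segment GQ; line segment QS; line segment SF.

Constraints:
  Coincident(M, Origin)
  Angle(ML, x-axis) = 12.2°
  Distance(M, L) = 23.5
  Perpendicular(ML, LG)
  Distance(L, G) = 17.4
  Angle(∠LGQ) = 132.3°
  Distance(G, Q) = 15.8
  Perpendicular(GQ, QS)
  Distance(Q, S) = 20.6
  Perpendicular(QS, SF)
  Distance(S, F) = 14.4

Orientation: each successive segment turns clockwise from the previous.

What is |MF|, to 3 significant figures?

9.14

The perpendicularity gives QS at right angles to GQ, so QS runs at 144°; with |QS| = 20.6, S = (0.700, -12.9). QS is perpendicular to SF, so SF runs at 54.5°; with |SF| = 14.4, F = (9.06, -1.22). Then |MF| = |F − M| = 9.14.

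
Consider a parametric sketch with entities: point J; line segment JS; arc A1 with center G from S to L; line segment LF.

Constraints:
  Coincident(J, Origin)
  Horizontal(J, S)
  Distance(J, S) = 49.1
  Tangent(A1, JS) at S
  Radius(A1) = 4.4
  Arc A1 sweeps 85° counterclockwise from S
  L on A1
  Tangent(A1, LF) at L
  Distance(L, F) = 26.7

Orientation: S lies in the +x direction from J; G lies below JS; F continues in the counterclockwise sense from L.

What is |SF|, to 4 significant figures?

31.34

J is at the origin; J and S share the same y with |JS| = 49.1 and S on the +x side, so S = (49.10, 0.000). Tangency of A1 to JS means the radius GS is perpendicular to JS, so G = S + (0, -4.4) = (49.10, -4.400). On A1, S sits at bearing 90° from G; an 85° counterclockwise sweep puts L at bearing 175°, so L = G + 4.4·(cos 175°, sin 175°) = (44.72, -4.017). The tangent condition forces GL to be normal to LF, so LF runs along (−sin 175°, cos 175°); with |LF| = 26.7, F = (42.39, -30.61). Then |SF| = |F − S| = 31.34.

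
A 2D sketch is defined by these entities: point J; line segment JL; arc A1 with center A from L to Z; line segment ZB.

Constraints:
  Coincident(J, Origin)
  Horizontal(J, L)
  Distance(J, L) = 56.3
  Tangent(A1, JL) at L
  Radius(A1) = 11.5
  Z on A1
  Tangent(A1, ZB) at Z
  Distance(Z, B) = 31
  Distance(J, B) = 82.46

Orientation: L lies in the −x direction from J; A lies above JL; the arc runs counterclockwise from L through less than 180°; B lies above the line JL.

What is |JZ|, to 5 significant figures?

52.589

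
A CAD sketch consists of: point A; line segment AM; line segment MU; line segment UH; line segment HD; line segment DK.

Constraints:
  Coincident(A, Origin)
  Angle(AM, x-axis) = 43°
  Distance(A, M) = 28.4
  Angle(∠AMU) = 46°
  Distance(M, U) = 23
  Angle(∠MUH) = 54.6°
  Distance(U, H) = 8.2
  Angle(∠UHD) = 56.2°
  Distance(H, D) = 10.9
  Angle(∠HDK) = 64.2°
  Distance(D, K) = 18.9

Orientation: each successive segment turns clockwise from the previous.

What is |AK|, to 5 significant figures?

26.046

∠UHD = 56.2° gives HD at 19.800° from the x-axis; with |HD| = 10.9, D = (24.025, 4.9305). ∠HDK = 64.2° gives DK at -96.000° from the x-axis; with |DK| = 18.9, K = (22.049, -13.866). Then |AK| = |K − A| = 26.046.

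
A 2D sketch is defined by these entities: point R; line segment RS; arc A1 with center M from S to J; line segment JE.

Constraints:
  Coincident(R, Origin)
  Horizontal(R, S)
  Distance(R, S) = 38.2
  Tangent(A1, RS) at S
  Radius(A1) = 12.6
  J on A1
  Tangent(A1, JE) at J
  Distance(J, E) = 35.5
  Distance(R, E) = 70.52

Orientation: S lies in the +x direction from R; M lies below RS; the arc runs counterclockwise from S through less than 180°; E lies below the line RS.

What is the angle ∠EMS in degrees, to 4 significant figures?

158.5°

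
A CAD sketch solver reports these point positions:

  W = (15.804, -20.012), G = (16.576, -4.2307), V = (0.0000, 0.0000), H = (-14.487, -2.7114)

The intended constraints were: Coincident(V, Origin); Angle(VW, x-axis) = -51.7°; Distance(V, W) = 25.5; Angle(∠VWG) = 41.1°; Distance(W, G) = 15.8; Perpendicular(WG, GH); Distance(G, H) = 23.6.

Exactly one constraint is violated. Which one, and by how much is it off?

Distance(G, H) = 23.6 — off by 7.50.

V = (0.00, 0.00) ✓; VW at -51.70° ✓; |VW| = 25.50 ✓; ∠VWG = 41.10° ✓; |WG| = 15.80 ✓; ∠(WG, GH) = 90.00° ✓; |GH| = 31.10 ✗.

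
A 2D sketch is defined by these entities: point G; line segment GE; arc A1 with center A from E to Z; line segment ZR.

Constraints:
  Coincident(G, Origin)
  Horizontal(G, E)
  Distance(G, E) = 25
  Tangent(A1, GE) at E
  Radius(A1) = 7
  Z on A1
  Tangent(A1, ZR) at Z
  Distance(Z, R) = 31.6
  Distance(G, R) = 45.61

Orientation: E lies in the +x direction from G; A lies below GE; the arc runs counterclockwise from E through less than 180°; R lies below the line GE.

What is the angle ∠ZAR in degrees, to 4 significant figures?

77.51°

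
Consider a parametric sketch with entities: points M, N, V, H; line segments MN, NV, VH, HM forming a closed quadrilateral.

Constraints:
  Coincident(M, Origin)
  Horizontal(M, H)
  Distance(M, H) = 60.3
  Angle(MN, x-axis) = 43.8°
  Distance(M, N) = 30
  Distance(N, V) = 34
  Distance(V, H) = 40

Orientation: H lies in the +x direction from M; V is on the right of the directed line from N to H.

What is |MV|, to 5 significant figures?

26.141

Checks: |NV| = 34.00 ✓; |VH| = 40.00 ✓.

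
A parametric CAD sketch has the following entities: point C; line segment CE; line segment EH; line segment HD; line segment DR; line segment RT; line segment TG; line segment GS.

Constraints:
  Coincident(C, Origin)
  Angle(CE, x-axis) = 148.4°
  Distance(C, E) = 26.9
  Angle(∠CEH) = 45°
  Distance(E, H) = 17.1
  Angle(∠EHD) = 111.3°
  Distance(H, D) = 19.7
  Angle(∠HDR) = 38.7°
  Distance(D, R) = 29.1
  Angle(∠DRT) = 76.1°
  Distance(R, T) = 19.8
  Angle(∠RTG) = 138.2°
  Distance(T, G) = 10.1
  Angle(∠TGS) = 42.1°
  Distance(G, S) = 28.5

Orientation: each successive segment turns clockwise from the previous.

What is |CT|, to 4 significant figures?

30.14

∠HDR = 38.7° gives DR at 163.4° from the x-axis; with |DR| = 29.1, R = (-22.95, 10.18). ∠DRT = 76.1° gives RT at 59.50° from the x-axis; with |RT| = 19.8, T = (-12.90, 27.24). Then |CT| = |T − C| = 30.14.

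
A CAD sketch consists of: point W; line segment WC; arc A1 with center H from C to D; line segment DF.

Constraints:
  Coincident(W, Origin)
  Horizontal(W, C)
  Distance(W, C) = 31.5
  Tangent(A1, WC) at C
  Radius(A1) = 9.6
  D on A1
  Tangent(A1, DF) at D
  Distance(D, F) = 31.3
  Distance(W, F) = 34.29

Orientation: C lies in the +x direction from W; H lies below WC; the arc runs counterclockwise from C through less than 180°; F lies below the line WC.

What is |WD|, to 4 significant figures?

23.54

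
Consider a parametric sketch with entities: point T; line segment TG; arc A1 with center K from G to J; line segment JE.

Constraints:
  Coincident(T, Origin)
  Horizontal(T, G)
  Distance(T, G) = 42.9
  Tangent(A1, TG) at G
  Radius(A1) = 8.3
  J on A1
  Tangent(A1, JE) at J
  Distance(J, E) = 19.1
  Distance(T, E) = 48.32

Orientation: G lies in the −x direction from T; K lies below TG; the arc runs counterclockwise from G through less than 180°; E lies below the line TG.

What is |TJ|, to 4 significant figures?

51.40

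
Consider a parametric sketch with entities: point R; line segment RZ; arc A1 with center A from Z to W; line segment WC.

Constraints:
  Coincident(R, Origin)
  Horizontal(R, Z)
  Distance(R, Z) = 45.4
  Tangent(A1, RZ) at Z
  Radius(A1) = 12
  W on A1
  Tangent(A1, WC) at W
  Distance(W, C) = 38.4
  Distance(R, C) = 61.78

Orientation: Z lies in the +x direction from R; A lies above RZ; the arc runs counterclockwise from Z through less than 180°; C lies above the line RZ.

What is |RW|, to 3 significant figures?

58.5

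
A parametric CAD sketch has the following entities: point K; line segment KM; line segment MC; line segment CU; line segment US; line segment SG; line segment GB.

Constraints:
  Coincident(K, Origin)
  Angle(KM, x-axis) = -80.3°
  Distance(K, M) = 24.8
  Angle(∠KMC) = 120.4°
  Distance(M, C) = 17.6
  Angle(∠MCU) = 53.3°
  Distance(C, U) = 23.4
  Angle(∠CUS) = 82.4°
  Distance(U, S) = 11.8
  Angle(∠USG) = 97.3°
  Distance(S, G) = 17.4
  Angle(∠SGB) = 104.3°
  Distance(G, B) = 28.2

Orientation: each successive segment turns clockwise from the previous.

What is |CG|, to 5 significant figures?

12.425

K is at the origin; KM runs at -80.3° with length 24.8, so M = (4.1785, -24.445). ∠KMC = 120.4° gives MC at -139.90° from the x-axis; with |MC| = 17.6, C = (-9.2841, -35.782). ∠MCU = 53.3° gives CU at 93.400° from the x-axis; with |CU| = 23.4, U = (-10.672, -12.423). ∠CUS = 82.4° gives US at -4.2000° from the x-axis; with |US| = 11.8, S = (1.0965, -13.287). ∠USG = 97.3° gives SG at -86.900° from the x-axis; with |SG| = 17.4, G = (2.0374, -30.662). Then |CG| = |G − C| = 12.425.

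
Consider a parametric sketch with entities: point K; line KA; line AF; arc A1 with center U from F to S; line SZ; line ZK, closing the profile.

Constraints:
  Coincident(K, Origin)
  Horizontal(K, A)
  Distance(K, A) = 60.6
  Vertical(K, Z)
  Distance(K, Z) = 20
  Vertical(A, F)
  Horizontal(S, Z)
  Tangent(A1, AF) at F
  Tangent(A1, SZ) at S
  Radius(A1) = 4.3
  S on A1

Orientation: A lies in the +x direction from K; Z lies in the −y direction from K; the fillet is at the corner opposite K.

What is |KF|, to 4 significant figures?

62.60

The virtual corner opposite K is at (60.60, -20.00). The tangent condition forces UF to be normal to AF and A1 meets SZ tangentially, so US is at right angles to SZ, with radius 4.3, so the center U sits 4.3 in from both sides at U = (56.30, -15.70). That places the tangent points at F = (60.60, -15.70) on AF and S = (56.30, -20.00) on SZ. Then |KF| = |F − K| = 62.60.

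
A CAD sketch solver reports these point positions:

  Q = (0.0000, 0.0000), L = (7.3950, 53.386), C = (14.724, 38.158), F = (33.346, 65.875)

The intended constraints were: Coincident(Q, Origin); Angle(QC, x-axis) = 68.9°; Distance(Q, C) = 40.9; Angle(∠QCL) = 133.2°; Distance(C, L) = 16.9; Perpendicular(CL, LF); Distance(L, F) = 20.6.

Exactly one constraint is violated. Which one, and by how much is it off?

Distance(L, F) = 20.6 — off by 8.20.

Q = (0.00, 0.00) ✓; QC at 68.90° ✓; |QC| = 40.90 ✓; ∠QCL = 133.2° ✓; |CL| = 16.90 ✓; ∠(CL, LF) = 90.00° ✓; |LF| = 28.80 ✗.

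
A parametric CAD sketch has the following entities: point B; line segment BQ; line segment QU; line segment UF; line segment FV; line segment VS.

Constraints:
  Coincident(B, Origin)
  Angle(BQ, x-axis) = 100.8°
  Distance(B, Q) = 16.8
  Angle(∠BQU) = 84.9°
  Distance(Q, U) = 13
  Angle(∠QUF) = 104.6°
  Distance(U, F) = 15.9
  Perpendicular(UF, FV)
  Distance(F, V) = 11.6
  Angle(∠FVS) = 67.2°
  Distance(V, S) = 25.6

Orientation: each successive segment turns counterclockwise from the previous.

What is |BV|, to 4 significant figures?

4.570

B is at the origin; BQ runs at 100.8° with length 16.8, so Q = (-3.148, 16.50). ∠BQU = 84.9° gives QU at -164.1° from the x-axis; with |QU| = 13.0, U = (-15.65, 12.94). ∠QUF = 104.6° gives UF at -88.70° from the x-axis; with |UF| = 15.9, F = (-15.29, -2.955). The perpendicularity gives FV at right angles to UF, so FV runs at 1.300°; with |FV| = 11.6, V = (-3.693, -2.692). Then |BV| = |V − B| = 4.570.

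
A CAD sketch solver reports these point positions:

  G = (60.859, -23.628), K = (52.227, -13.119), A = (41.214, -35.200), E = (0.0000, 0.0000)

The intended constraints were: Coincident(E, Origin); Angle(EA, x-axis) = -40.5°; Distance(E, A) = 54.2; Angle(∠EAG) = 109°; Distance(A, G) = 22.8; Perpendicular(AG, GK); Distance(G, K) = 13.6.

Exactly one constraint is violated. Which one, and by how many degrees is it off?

Perpendicular(AG, GK) — off by 8.90°.

E = (0.00, 0.00) ✓; EA at -40.50° ✓; |EA| = 54.20 ✓; ∠EAG = 109.0° ✓; |AG| = 22.80 ✓; ∠(AG, GK) = 98.90° ✗; |GK| = 13.60 ✓.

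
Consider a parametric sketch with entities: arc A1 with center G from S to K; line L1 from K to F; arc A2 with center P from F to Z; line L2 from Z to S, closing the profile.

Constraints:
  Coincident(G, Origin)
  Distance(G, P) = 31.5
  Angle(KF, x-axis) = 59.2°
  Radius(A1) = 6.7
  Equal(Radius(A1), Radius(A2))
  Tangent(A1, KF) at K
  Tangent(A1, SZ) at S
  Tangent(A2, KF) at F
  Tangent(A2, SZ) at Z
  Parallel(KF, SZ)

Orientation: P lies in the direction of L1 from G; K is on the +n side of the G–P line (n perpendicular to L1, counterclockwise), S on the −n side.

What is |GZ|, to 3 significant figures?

32.2

The slot axis is L1's direction at 59.2°, so u = (cos 59.2°, sin 59.2°) = (0.512, 0.859) and n = (−sin 59.2°, cos 59.2°) = (-0.859, 0.512). G is at the origin and P lies 31.5 along u from G, so P = 31.5·u = (16.1, 27.1). Tangency of A1 to both parallel lines with radius 6.7 puts K and S at G ± 6.7·n: K = (-5.76, 3.43), S = (5.76, -3.43). Equal radii place F and Z the same way about P: F = P + 6.7·n = (10.4, 30.5), Z = P − 6.7·n = (21.9, 23.6). Then |GZ| = |Z − G| = 32.2.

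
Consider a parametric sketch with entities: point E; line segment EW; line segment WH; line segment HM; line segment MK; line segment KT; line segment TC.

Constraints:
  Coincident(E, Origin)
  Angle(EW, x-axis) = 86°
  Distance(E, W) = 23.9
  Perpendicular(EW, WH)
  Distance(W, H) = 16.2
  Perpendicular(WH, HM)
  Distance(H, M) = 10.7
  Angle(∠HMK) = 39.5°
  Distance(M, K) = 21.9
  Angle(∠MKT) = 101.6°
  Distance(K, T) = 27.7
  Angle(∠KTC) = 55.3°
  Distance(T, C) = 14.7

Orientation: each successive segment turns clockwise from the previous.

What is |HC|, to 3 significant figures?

15.6

E is at the origin; EW runs at 86.0° with length 23.9, so W = (1.67, 23.8). The perpendicularity gives WH at right angles to EW, so WH runs at -4.00°; with |WH| = 16.2, H = (17.8, 22.7). WH ⟂ HM, so HM runs at -94.0°; with |HM| = 10.7, M = (17.1, 12.0). ∠HMK = 39.5° gives MK at 126° from the x-axis; with |MK| = 21.9, K = (4.36, 29.9). ∠MKT = 101.6° gives KT at 47.1° from the x-axis; with |KT| = 27.7, T = (23.2, 50.2). ∠KTC = 55.3° gives TC at -77.6° from the x-axis; with |TC| = 14.7, C = (26.4, 35.8). Then |HC| = |C − H| = 15.6.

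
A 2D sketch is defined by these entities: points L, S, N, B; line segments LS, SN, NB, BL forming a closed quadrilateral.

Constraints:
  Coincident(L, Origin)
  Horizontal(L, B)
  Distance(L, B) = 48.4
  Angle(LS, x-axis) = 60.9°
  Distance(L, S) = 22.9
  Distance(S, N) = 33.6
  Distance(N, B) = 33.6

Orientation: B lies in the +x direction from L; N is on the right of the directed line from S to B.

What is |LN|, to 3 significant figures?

21.7

Checks: |SN| = 33.60 ✓; |NB| = 33.60 ✓.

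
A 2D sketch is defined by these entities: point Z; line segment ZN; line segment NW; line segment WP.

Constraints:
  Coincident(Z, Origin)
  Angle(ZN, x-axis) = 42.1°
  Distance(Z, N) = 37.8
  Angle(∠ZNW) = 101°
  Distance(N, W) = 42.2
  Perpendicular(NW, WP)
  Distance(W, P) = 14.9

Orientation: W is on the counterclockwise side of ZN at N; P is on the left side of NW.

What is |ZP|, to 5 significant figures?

54.173

Z is at the origin; ZN runs at 42.1° with length 37.8, so N = 37.8·(cos 42.1°, sin 42.1°) = (28.047, 25.342). ∠ZNW = 101.0°, so NW runs at 42.1° + (180° − 101.0°) = 121.10° from the x-axis; with |NW| = 42.2, W = N + 42.2·(cos 121.10°, sin 121.10°) = (6.2490, 61.477). NW is perpendicular to WP; with |WP| = 14.9 on the left of NW, P = W + 14.9·(-0.85627, -0.51653) = (-6.5094, 53.780). Then |ZP| = |P − Z| = 54.173.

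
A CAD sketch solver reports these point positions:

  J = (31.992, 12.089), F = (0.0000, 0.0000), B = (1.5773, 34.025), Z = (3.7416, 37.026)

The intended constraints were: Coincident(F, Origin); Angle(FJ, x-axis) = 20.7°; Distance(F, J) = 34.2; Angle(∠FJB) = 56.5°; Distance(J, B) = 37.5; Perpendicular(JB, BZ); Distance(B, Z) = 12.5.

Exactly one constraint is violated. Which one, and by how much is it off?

Distance(B, Z) = 12.5 — off by 8.80.

F = (0.00, 0.00) ✓; FJ at 20.70° ✓; |FJ| = 34.20 ✓; ∠FJB = 56.50° ✓; |JB| = 37.50 ✓; ∠(JB, BZ) = 90.00° ✓; |BZ| = 3.700 ✗.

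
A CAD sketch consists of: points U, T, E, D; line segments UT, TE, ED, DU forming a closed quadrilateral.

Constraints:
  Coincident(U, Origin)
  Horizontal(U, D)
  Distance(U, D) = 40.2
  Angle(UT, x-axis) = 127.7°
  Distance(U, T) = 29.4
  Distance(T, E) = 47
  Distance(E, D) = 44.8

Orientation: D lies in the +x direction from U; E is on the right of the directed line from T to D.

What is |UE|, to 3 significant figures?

20.1

Checks: |TE| = 47.00 ✓; |ED| = 44.80 ✓.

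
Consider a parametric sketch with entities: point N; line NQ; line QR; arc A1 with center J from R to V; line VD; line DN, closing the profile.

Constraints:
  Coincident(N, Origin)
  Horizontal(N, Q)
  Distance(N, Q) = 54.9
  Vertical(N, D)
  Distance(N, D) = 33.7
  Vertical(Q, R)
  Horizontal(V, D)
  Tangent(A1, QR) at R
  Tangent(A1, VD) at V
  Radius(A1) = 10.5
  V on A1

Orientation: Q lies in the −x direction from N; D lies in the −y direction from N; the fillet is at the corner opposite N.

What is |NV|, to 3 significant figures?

55.7

N is at the origin; NQ is horizontal with |NQ| = 54.9 and Q on the −x side, so Q = (-54.9, 0.00). N and D share the same x with |ND| = 33.7 and D on the −y side, so D = (0.00, -33.7). The virtual corner opposite N is at (-54.9, -33.7). Tangency of A1 to QR means the radius JR is perpendicular to QR and tangency of A1 to VD means the radius JV is perpendicular to VD, with radius 10.5, so the center J sits 10.5 in from both sides at J = (-44.4, -23.2). That places the tangent points at R = (-54.9, -23.2) on QR and V = (-44.4, -33.7) on VD. Then |NV| = |V − N| = 55.7.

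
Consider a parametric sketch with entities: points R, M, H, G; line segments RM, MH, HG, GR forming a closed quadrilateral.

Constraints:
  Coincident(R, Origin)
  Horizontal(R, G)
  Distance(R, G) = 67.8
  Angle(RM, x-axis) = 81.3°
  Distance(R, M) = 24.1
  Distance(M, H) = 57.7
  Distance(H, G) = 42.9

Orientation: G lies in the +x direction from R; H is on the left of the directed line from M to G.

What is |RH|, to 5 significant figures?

71.899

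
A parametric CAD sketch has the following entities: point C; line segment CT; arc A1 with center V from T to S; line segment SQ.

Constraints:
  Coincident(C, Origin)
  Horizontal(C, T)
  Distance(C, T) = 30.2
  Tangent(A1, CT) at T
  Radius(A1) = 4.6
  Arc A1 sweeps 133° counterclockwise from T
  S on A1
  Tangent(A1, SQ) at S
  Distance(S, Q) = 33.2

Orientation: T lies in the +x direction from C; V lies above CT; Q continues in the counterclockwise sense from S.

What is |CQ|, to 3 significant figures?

33.8

On A1, T sits at bearing -90° from V; a 133° counterclockwise sweep puts S at bearing 43°, so S = V + 4.6·(cos 43°, sin 43°) = (33.6, 7.74). Tangency of A1 to SQ means the radius VS is perpendicular to SQ, so SQ runs along (−sin 43°, cos 43°); with |SQ| = 33.2, Q = (10.9, 32.0). Then |CQ| = |Q − C| = 33.8.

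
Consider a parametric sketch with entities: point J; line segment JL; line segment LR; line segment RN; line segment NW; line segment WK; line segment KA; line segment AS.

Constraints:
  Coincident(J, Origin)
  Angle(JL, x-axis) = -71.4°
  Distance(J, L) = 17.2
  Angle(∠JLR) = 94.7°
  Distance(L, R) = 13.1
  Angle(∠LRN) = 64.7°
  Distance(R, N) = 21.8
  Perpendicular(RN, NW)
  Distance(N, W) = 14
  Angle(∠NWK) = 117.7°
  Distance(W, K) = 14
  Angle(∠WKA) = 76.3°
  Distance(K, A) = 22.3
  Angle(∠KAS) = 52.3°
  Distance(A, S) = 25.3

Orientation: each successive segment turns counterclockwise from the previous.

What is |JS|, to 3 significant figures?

6.37

J is at the origin; JL runs at -71.4° with length 17.2, so L = (5.49, -16.3). ∠JLR = 94.7° gives LR at 13.9° from the x-axis; with |LR| = 13.1, R = (18.2, -13.2). ∠LRN = 64.7° gives RN at 129° from the x-axis; with |RN| = 21.8, N = (4.42, 3.74). RN ⟂ NW, so NW runs at -141°; with |NW| = 14.0, W = (-6.42, -5.11). ∠NWK = 117.7° gives WK at -78.5° from the x-axis; with |WK| = 14.0, K = (-3.63, -18.8). ∠WKA = 76.3° gives KA at 25.2° from the x-axis; with |KA| = 22.3, A = (16.5, -9.33). ∠KAS = 52.3° gives AS at 153° from the x-axis; with |AS| = 25.3, S = (-5.98, 2.19). Then |JS| = |S − J| = 6.37.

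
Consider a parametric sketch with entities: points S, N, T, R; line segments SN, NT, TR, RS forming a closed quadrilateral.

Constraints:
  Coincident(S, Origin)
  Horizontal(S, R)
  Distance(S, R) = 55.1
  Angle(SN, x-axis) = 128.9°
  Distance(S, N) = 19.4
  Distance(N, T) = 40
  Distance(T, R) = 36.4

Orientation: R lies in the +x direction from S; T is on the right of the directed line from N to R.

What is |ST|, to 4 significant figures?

21.72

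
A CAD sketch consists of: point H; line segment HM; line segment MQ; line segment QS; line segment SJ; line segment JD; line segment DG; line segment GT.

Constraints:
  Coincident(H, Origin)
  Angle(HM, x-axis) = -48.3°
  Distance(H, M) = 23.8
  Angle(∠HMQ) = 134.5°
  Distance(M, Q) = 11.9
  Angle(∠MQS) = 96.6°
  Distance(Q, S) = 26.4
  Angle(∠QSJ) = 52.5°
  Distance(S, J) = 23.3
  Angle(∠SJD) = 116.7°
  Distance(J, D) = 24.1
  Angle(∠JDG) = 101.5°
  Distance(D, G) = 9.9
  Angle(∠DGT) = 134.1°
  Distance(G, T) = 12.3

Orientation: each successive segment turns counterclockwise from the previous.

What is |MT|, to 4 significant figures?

16.48

H is at the origin; HM runs at -48.3° with length 23.8, so M = (15.83, -17.77). ∠HMQ = 134.5° gives MQ at -2.800° from the x-axis; with |MQ| = 11.9, Q = (27.72, -18.35). ∠MQS = 96.6° gives QS at 80.60° from the x-axis; with |QS| = 26.4, S = (32.03, 7.694). ∠QSJ = 52.5° gives SJ at -151.9° from the x-axis; with |SJ| = 23.3, J = (11.48, -3.280). ∠SJD = 116.7° gives JD at -88.60° from the x-axis; with |JD| = 24.1, D = (12.07, -27.37). ∠JDG = 101.5° gives DG at -10.10° from the x-axis; with |DG| = 9.9, G = (21.81, -29.11). ∠DGT = 134.1° gives GT at 35.80° from the x-axis; with |GT| = 12.3, T = (31.79, -21.91). Then |MT| = |T − M| = 16.48.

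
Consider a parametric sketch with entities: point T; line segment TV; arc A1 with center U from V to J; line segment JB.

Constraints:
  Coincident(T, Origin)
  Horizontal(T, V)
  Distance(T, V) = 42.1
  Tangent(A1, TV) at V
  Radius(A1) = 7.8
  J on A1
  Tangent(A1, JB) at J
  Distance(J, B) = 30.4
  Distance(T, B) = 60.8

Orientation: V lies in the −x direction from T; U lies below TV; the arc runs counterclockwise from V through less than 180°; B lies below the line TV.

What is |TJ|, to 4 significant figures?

50.59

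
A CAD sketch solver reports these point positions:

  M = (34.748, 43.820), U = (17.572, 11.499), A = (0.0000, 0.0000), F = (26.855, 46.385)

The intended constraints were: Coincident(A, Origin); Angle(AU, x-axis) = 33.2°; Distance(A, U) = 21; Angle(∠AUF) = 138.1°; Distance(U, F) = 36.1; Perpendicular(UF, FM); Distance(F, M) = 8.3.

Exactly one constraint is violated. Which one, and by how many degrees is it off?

Perpendicular(UF, FM) — off by 3.10°.

A = (0.00, 0.00) ✓; AU at 33.20° ✓; |AU| = 21.00 ✓; ∠AUF = 138.1° ✓; |UF| = 36.10 ✓; ∠(UF, FM) = 93.10° ✗; |FM| = 8.299 ✓.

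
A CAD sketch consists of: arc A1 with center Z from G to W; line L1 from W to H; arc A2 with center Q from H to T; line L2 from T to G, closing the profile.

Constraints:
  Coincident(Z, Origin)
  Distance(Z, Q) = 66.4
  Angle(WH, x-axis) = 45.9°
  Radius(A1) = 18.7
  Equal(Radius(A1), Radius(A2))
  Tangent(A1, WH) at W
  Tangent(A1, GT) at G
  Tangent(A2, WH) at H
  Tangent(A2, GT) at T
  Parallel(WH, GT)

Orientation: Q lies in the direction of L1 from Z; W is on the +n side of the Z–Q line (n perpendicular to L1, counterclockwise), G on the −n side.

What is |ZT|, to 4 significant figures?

68.98

The slot axis is L1's direction at 45.9°, so u = (cos 45.9°, sin 45.9°) = (0.6959, 0.7181) and n = (−sin 45.9°, cos 45.9°) = (-0.7181, 0.6959). Z is at the origin and Q lies 66.4 along u from Z, so Q = 66.4·u = (46.21, 47.68). Tangency of A1 to both parallel lines with radius 18.7 puts W and G at Z ± 18.7·n: W = (-13.43, 13.01), G = (13.43, -13.01). Equal radii place H and T the same way about Q: H = Q + 18.7·n = (32.78, 60.70), T = Q − 18.7·n = (59.64, 34.67). Then |ZT| = |T − Z| = 68.98.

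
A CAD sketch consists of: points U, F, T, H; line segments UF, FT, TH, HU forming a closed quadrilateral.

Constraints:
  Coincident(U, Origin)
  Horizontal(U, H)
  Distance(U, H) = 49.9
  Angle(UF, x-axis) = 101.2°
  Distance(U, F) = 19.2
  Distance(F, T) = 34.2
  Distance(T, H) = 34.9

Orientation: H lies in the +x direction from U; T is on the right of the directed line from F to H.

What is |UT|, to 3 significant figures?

18.5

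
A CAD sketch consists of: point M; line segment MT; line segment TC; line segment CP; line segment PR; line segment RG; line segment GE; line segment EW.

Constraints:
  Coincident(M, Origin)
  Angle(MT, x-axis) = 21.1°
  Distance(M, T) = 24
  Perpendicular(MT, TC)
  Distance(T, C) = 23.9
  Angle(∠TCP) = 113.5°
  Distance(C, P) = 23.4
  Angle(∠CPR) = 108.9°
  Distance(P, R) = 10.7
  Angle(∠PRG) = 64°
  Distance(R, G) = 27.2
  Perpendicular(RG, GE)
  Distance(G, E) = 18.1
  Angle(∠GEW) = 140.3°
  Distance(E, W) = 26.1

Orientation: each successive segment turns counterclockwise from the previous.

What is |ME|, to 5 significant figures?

43.929

M is at the origin; MT runs at 21.1° with length 24.0, so T = (22.391, 8.6399). MT is perpendicular to TC, so TC runs at 111.10°; with |TC| = 23.9, C = (13.787, 30.938). ∠TCP = 113.5° gives CP at 177.60° from the x-axis; with |CP| = 23.4, P = (-9.5925, 31.917). ∠CPR = 108.9° gives PR at -111.30° from the x-axis; with |PR| = 10.7, R = (-13.479, 21.948). ∠PRG = 64.0° gives RG at 4.7000° from the x-axis; with |RG| = 27.2, G = (13.629, 24.177). The perpendicularity gives GE at right angles to RG, so GE runs at 94.700°; with |GE| = 18.1, E = (12.146, 42.216). Then |ME| = |E − M| = 43.929.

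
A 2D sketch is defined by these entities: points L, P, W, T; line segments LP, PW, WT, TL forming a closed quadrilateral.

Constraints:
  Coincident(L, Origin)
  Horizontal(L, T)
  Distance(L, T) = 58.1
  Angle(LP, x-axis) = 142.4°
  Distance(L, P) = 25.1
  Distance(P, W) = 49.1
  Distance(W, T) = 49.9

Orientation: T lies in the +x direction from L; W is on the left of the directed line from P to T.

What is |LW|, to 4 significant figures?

44.03

L is at the origin; L and T share the same y with |LT| = 58.1 and T in +x, so T = (58.1, 0). LP runs at 142.4° with |LP| = 25.1, so P = (-19.89, 15.31). W is determined by |PW| = 49.1 and |WT| = 49.9 together: it lies at the intersection of circle(P, 49.1) and circle(T, 49.9). With |PT| = 79.48, the foot of the radical line on PT is 39.24 from P and the perpendicular offset is √(49.1² − 39.24²) = 29.51. Taking the left-of-PT solution: W = (24.30, 36.71).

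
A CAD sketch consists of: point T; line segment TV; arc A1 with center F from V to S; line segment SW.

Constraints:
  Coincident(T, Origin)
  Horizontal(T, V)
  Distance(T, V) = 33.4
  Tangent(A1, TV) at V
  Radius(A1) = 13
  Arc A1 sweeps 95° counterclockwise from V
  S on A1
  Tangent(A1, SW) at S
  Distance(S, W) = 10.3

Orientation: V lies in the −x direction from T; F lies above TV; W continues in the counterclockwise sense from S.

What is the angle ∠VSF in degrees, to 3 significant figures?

42.5°

T is at the origin; T and V share the same y with |TV| = 33.4 and V on the −x side, so V = (-33.4, 0.00). A1 meets TV tangentially, so FV is at right angles to TV, so F = V + (0, 13) = (-33.4, 13.0). On A1, V sits at bearing -90° from F; a 95° counterclockwise sweep puts S at bearing 5°, so S = F + 13.0·(cos 5°, sin 5°) = (-20.4, 14.1). Then cos ∠VSF = SV·SF / (|SV||SF|), giving 42.5°.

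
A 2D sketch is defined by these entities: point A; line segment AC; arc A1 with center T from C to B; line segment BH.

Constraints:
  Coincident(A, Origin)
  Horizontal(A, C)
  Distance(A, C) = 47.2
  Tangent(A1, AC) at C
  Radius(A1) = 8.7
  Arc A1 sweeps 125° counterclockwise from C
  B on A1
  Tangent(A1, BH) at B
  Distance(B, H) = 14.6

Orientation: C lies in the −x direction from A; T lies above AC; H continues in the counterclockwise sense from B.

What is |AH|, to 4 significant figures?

54.82

A is at the origin; A and C share the same y with |AC| = 47.2 and C on the −x side, so C = (-47.20, 0.000). Tangency of A1 to AC means the radius TC is perpendicular to AC, so T = C + (0, 8.7) = (-47.20, 8.700). On A1, C sits at bearing -90° from T; a 125° counterclockwise sweep puts B at bearing 35°, so B = T + 8.7·(cos 35°, sin 35°) = (-40.07, 13.69). Tangency of A1 to BH means the radius TB is perpendicular to BH, so BH runs along (−sin 35°, cos 35°); with |BH| = 14.6, H = (-48.45, 25.65). Then |AH| = |H − A| = 54.82.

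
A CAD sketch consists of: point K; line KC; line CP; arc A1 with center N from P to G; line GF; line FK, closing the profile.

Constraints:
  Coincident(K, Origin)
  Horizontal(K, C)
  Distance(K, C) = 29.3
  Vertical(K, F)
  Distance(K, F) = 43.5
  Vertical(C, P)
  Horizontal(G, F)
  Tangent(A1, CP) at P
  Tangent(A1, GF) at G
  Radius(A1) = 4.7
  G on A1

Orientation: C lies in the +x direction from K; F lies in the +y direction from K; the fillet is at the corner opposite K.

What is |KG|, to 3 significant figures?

50.0

K is at the origin; KC is horizontal with |KC| = 29.3 and C on the +x side, so C = (29.3, 0.00). KF is vertical with |KF| = 43.5 and F on the +y side, so F = (0.00, 43.5). The virtual corner opposite K is at (29.3, 43.5). A1 meets CP tangentially, so NP is at right angles to CP and A1 meets GF tangentially, so NG is at right angles to GF, with radius 4.7, so the center N sits 4.7 in from both sides at N = (24.6, 38.8). That places the tangent points at P = (29.3, 38.8) on CP and G = (24.6, 43.5) on GF. Then |KG| = |G − K| = 50.0.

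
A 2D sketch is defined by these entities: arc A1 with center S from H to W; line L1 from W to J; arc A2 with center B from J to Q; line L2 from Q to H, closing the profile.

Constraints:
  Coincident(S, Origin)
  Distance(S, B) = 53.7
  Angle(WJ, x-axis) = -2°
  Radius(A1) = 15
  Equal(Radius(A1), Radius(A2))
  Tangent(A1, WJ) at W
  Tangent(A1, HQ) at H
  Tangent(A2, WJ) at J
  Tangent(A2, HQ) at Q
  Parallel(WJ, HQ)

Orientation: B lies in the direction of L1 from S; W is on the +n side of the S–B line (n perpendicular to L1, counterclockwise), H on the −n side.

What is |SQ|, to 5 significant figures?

55.756

Tangency of A1 to both parallel lines with radius 15.0 puts W and H at S ± 15.0·n: W = (0.52349, 14.991), H = (-0.52349, -14.991). Equal radii place J and Q the same way about B: J = B + 15.0·n = (54.191, 13.117), Q = B − 15.0·n = (53.144, -16.865). Then |SQ| = |Q − S| = 55.756.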